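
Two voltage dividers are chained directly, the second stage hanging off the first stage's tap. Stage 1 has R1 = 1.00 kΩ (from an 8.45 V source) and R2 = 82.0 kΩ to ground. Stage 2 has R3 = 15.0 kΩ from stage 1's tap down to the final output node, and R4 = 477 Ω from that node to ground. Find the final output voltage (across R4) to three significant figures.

V_out ≈ 0.242 V

Stage 2 presents R3+R4 = 15480 Ω as a load on stage 1's tap.
Stage 1's lower leg becomes R2‖(R3+R4) = 13020 Ω, so V_mid = 8.45 × 13020/14020 = 7.847 V.
Stage 2 is itself unloaded: V_out = V_mid × R4/(R3+R4) = 7.847 × 477/15480 = 0.242 V.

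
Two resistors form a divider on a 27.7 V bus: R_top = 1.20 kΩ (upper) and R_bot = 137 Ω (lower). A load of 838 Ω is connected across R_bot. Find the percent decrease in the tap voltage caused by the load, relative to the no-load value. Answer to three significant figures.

12.8 %

The divider's output (Thévenin) resistance is R_top‖R_bot = 123.0 Ω.
Fractional drop under load = R_th/(R_th + R_L) = 123.0 / (123.0 + 838) = 0.1280.
So the output falls by 12.8 %.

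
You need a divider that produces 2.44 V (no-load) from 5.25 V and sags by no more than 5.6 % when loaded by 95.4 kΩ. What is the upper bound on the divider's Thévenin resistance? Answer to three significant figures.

Loading drop = R_th/(R_th + R_L) ≤ 0.0560, so R_th ≤ R_L · ε/(1−ε) = 95.4 kΩ × 0.0560/0.9440 = 5.66 kΩ.

R_th ≤ 5.66 kΩ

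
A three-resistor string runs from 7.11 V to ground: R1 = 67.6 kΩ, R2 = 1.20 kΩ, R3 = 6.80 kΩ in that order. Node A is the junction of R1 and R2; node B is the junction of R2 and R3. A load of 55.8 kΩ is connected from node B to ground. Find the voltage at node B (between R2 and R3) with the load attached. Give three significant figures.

V ≈ 0.576 V

At node B, R3 is in parallel with the load: R3‖R_L = 6.061 kΩ.
Below node A the resistance is R2 + (R3‖R_L) = 7.261 kΩ, so V_A = 7.11 × 7.261/74.86 = 0.6897 V.
Then V_B = V_A × (R3‖R_L)/(R2 + R3‖R_L) = 0.6897 × 6.061/7.261 = 0.576 V.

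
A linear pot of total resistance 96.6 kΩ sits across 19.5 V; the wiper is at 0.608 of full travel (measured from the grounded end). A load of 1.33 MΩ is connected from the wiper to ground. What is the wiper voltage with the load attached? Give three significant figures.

The wiper splits the pot into (1−α)R = 37.87 kΩ above and αR = 58.73 kΩ below.
Lower section ‖ load = 56.25 kΩ.
V_wiper = 19.5 × 56.25/(37.87 + 56.25) = 11.7 V.

V ≈ 11.7 V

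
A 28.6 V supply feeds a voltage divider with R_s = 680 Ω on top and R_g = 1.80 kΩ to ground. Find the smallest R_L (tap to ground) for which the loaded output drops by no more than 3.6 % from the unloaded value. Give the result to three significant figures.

Output resistance R_th = R_s‖R_g = (680 × 1800)/2480 = 493.5 Ω.
The fractional drop is R_th/(R_th + R_L); requiring this ≤ 0.0360 gives R_L ≥ R_th(1/0.0360 − 1) = 493.5 × 26.78 = 13.2 kΩ.

R_L(min) ≈ 13.2 kΩ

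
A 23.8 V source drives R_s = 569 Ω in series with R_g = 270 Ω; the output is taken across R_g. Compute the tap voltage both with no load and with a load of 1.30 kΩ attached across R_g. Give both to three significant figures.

Unloaded: 7.66 V; loaded: 6.71 V

Open-circuit: V = 23.8 × 270/(569 + 270) = 7.66 V.
With the load, R_g becomes R_g‖R_L = 223.6 Ω, so V = 23.8 × 223.6/792.6 = 6.71 V.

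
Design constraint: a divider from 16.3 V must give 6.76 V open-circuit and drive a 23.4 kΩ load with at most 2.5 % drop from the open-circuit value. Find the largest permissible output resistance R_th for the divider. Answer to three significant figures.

Loading drop = R_th/(R_th + R_L) ≤ 0.0250, so R_th ≤ R_L · ε/(1−ε) = 23.4 kΩ × 0.0250/0.9750 = 600 Ω.
(Any R1, R2 with R2/(R1+R2) = 0.415 and R1‖R2 ≤ 600 Ω will meet the spec.)

R_th ≤ 600 Ω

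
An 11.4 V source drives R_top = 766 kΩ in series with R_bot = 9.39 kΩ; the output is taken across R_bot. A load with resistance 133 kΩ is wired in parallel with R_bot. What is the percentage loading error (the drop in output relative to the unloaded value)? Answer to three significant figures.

The divider's output (Thévenin) resistance is R_top‖R_bot = 9.276 kΩ.
Fractional drop under load = R_th/(R_th + R_L) = 9.276 / (9.276 + 133) = 0.06520.
So the output falls by 6.52 %.

6.52 %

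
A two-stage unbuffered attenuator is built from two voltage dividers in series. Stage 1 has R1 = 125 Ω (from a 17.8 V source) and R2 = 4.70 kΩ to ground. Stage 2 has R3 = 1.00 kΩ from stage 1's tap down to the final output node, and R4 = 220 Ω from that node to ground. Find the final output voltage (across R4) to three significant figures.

V_out ≈ 2.84 V

Stage 2 presents R3+R4 = 1220 Ω as a load on stage 1's tap.
Stage 1's lower leg becomes R2‖(R3+R4) = 968.6 Ω, so V_mid = 17.8 × 968.6/1094 = 15.77 V.
Stage 2 is itself unloaded: V_out = V_mid × R4/(R3+R4) = 15.77 × 220/1220 = 2.84 V.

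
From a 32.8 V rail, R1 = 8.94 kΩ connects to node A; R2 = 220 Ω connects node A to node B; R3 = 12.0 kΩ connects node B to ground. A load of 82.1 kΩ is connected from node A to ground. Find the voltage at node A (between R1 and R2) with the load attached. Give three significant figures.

V ≈ 17.8 V

Below node A the series string R2+R3 = 12220 Ω sits in parallel with the 82100 Ω load: 10640 Ω.
V_A = 32.8 × 10640/(8940 + 10640) = 17.8 V.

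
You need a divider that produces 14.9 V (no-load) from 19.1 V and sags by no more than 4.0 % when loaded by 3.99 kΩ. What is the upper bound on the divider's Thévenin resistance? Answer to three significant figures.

R_th ≤ 166 Ω

Loading drop = R_th/(R_th + R_L) ≤ 0.0400, so R_th ≤ R_L · ε/(1−ε) = 3.99 kΩ × 0.0400/0.9600 = 166 Ω.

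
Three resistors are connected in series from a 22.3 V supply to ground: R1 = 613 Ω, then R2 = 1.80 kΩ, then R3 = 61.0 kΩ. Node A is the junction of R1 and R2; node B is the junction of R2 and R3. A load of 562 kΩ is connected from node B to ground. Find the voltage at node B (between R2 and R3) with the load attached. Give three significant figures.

V ≈ 21.4 V

At node B, R3 is in parallel with the load: R3‖R_L = 55030 Ω.
Below node A the resistance is R2 + (R3‖R_L) = 56830 Ω, so V_A = 22.3 × 56830/57440 = 22.06 V.
Then V_B = V_A × (R3‖R_L)/(R2 + R3‖R_L) = 22.06 × 55030/56830 = 21.4 V.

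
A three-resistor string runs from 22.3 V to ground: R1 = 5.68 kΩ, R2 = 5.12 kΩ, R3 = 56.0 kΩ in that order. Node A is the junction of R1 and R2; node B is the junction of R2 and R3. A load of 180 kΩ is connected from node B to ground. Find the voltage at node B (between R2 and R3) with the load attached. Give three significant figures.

At node B, R3 is in parallel with the load: R3‖R_L = 42.71 kΩ.
Below node A the resistance is R2 + (R3‖R_L) = 47.83 kΩ, so V_A = 22.3 × 47.83/53.51 = 19.93 V.
Then V_B = V_A × (R3‖R_L)/(R2 + R3‖R_L) = 19.93 × 42.71/47.83 = 17.8 V.

V ≈ 17.8 V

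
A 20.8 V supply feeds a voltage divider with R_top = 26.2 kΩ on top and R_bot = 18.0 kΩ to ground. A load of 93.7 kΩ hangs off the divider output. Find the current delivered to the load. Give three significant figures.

I_L ≈ 0.0812 mA

R_bot‖R_L = 15.10 kΩ; V_out = 20.8 × 15.10/41.30 = 7.605 V.
I_L = V_out / R_L = 7.605 / 93.7 kΩ = 0.0812 mA.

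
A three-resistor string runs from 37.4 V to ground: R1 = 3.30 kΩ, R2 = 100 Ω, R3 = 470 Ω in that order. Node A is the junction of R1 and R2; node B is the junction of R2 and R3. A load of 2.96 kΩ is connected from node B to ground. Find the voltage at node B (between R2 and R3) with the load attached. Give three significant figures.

At node B, R3 is in parallel with the load: R3‖R_L = 405.6 Ω.
Below node A the resistance is R2 + (R3‖R_L) = 505.6 Ω, so V_A = 37.4 × 505.6/3806 = 4.969 V.
Then V_B = V_A × (R3‖R_L)/(R2 + R3‖R_L) = 4.969 × 405.6/505.6 = 3.99 V.

V ≈ 3.99 V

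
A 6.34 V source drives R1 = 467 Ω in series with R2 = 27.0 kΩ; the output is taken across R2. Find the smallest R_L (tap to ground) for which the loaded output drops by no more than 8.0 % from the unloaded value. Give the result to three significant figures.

Output resistance R_th = R1‖R2 = (467 × 27000)/27470 = 459.1 Ω.
The fractional drop is R_th/(R_th + R_L); requiring this ≤ 0.0800 gives R_L ≥ R_th(1/0.0800 − 1) = 459.1 × 11.50 = 5.28 kΩ.

R_L(min) ≈ 5.28 kΩ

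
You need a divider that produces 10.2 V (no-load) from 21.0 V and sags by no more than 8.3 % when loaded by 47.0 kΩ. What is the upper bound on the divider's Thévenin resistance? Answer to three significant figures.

Loading drop = R_th/(R_th + R_L) ≤ 0.0830, so R_th ≤ R_L · ε/(1−ε) = 47.0 kΩ × 0.0830/0.9170 = 4.25 kΩ.

R_th ≤ 4.25 kΩ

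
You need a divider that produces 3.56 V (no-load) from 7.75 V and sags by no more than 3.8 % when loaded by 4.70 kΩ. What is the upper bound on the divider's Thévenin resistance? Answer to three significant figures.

R_th ≤ 186 Ω

Loading drop = R_th/(R_th + R_L) ≤ 0.0380, so R_th ≤ R_L · ε/(1−ε) = 4.70 kΩ × 0.0380/0.9620 = 186 Ω.
(Any R1, R2 with R2/(R1+R2) = 0.459 and R1‖R2 ≤ 186 Ω will meet the spec.)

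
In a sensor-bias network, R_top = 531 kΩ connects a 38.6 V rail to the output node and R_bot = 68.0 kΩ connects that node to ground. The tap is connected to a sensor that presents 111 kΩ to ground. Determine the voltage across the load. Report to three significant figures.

The load sits in parallel with R_bot: R_bot‖R_L = (68.0 × 111) / (68.0 + 111) = 42.17 kΩ.
V_out = 38.6 × 42.17 / (531 + 42.17) = 38.6 × 42.17/573.2 = 2.84 V.
(Unloaded it would have been 4.38 V.)

V_out ≈ 2.84 V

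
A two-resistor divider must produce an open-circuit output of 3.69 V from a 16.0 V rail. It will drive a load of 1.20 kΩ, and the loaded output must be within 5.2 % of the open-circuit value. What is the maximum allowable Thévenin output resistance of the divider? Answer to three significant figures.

Loading drop = R_th/(R_th + R_L) ≤ 0.0520, so R_th ≤ R_L · ε/(1−ε) = 1.20 kΩ × 0.0520/0.9480 = 65.8 Ω.
(Any R1, R2 with R2/(R1+R2) = 0.231 and R1‖R2 ≤ 65.8 Ω will meet the spec.)

R_th ≤ 65.8 Ω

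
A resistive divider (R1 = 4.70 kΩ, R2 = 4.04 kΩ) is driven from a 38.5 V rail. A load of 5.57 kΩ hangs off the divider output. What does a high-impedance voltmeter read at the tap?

The load sits in parallel with R2: R2‖R_L = (4.04 × 5.57) / (4.04 + 5.57) = 2.342 kΩ.
V_out = 38.5 × 2.342 / (4.70 + 2.342) = 38.5 × 2.342/7.042 = 12.8 V.
(Unloaded it would have been 17.8 V.)

V_out ≈ 12.8 V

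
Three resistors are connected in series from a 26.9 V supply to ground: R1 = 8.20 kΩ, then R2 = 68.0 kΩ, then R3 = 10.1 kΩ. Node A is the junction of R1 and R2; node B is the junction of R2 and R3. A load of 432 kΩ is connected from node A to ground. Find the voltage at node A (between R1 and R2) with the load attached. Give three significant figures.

V ≈ 23.9 V

Below node A the series string R2+R3 = 78.10 kΩ sits in parallel with the 432 kΩ load: 66.14 kΩ.
V_A = 26.9 × 66.14/(8.20 + 66.14) = 23.9 V.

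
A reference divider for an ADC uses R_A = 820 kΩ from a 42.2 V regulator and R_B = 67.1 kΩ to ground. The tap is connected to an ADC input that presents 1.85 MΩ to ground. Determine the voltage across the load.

V_out ≈ 3.09 V

The load sits in parallel with R_B: R_B‖R_L = (67.1 × 1850) / (67.1 + 1850) = 64.75 kΩ.
V_out = 42.2 × 64.75 / (820 + 64.75) = 42.2 × 64.75/884.8 = 3.09 V.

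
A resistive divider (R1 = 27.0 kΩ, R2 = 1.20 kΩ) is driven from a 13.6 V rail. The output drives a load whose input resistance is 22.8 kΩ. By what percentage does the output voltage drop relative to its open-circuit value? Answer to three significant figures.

The divider's output (Thévenin) resistance is R1‖R2 = 1.149 kΩ.
Fractional drop under load = R_th/(R_th + R_L) = 1.149 / (1.149 + 22.8) = 0.04797.
So the output falls by 4.80 %.

4.80 %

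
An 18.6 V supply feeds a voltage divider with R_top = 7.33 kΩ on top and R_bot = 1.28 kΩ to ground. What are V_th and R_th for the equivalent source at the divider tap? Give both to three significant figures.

V_th = 2.77 V, R_th = 1.09 kΩ

V_th is the open-circuit tap voltage: 18.6 × 1.28/(7.33 + 1.28) = 2.77 V.
With the supply zeroed, R_top and R_bot appear in parallel from the tap: R_th = R_top‖R_bot = (7.33 × 1.28)/8.610 = 1.09 kΩ.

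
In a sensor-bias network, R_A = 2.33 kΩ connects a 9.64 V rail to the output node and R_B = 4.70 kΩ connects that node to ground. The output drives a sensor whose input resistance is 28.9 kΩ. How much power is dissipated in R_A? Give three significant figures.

Total resistance from the source is R_A + (R_B‖R_L) = 6.373 kΩ, so I = 9.64/6.373 kΩ = 1.513 mA.
P = I²·R_A = (1.513 mA)² × 2.33 kΩ = 5.33 mW.

P ≈ 5.33 mW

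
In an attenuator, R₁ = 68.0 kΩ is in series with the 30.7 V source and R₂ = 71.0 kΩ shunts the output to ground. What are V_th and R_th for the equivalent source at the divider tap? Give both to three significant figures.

V_th = 15.7 V, R_th = 34.7 kΩ

V_th is the open-circuit tap voltage: 30.7 × 71.0/(68.0 + 71.0) = 15.7 V.
With the supply zeroed, R₁ and R₂ appear in parallel from the tap: R_th = R₁‖R₂ = (68.0 × 71.0)/139.0 = 34.7 kΩ.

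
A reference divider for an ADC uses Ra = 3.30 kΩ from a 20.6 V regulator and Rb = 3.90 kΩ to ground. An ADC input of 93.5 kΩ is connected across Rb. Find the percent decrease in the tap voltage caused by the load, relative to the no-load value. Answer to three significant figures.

The divider's output (Thévenin) resistance is Ra‖Rb = 1.788 kΩ.
Fractional drop under load = R_th/(R_th + R_L) = 1.788 / (1.788 + 93.5) = 0.01876.
So the output falls by 1.88 %.

1.88 %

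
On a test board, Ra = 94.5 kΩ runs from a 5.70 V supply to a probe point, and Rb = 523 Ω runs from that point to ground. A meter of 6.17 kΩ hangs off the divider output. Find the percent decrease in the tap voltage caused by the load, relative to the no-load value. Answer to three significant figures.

The divider's output (Thévenin) resistance is Ra‖Rb = 520.1 Ω.
Fractional drop under load = R_th/(R_th + R_L) = 520.1 / (520.1 + 6170) = 0.07774.
So the output falls by 7.77 %.

7.77 %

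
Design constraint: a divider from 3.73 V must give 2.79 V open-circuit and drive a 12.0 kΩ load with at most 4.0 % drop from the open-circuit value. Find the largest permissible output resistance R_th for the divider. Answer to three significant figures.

R_th ≤ 500 Ω

Loading drop = R_th/(R_th + R_L) ≤ 0.0400, so R_th ≤ R_L · ε/(1−ε) = 12.0 kΩ × 0.0400/0.9600 = 500 Ω.
(Any R1, R2 with R2/(R1+R2) = 0.748 and R1‖R2 ≤ 500 Ω will meet the spec.)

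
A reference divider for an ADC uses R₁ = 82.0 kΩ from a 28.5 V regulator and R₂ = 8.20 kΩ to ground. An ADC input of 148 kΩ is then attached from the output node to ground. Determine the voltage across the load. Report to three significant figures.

The load sits in parallel with R₂: R₂‖R_L = (8.20 × 148) / (8.20 + 148) = 7.770 kΩ.
V_out = 28.5 × 7.770 / (82.0 + 7.770) = 28.5 × 7.770/89.77 = 2.47 V.
(Unloaded it would have been 2.59 V.)

V_out ≈ 2.47 V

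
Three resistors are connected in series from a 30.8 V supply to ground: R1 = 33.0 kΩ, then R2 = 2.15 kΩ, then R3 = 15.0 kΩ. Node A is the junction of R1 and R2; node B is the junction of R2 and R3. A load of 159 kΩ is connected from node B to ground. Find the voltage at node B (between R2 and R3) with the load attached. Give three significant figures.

V ≈ 8.64 V

At node B, R3 is in parallel with the load: R3‖R_L = 13.71 kΩ.
Below node A the resistance is R2 + (R3‖R_L) = 15.86 kΩ, so V_A = 30.8 × 15.86/48.86 = 9.996 V.
Then V_B = V_A × (R3‖R_L)/(R2 + R3‖R_L) = 9.996 × 13.71/15.86 = 8.64 V.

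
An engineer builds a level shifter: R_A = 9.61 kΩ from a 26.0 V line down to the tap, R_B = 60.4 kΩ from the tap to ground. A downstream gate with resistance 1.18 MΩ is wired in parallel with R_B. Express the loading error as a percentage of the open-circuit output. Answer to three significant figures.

The divider's output (Thévenin) resistance is R_A‖R_B = 8.291 kΩ.
Fractional drop under load = R_th/(R_th + R_L) = 8.291 / (8.291 + 1180) = 0.006977.
So the output falls by 0.698 %.

0.698 %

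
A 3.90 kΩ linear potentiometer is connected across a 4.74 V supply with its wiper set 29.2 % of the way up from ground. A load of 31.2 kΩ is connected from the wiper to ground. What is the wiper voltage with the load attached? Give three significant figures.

The wiper splits the pot into (1−α)R = 2.761 kΩ above and αR = 1.139 kΩ below.
Lower section ‖ load = 1.099 kΩ.
V_wiper = 4.74 × 1.099/(2.761 + 1.099) = 1.35 V.

V ≈ 1.35 V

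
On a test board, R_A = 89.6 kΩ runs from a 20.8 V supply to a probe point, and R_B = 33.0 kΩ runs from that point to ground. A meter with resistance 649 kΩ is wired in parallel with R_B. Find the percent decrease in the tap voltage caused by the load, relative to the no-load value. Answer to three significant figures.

The divider's output (Thévenin) resistance is R_A‖R_B = 24.12 kΩ.
Fractional drop under load = R_th/(R_th + R_L) = 24.12 / (24.12 + 649) = 0.03583.
So the output falls by 3.58 %.

3.58 %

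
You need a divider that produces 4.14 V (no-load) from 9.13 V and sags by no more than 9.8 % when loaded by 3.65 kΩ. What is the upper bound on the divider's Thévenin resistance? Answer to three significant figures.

R_th ≤ 397 Ω

Loading drop = R_th/(R_th + R_L) ≤ 0.0980, so R_th ≤ R_L · ε/(1−ε) = 3.65 kΩ × 0.0980/0.9020 = 397 Ω.
(Any R1, R2 with R2/(R1+R2) = 0.453 and R1‖R2 ≤ 397 Ω will meet the spec.)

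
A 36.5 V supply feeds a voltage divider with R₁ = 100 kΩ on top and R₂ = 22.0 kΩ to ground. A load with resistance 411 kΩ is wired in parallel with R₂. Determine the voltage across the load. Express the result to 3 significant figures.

V_out ≈ 6.31 V

The load sits in parallel with R₂: R₂‖R_L = (22.0 × 411) / (22.0 + 411) = 20.88 kΩ.
V_out = 36.5 × 20.88 / (100 + 20.88) = 36.5 × 20.88/120.9 = 6.31 V.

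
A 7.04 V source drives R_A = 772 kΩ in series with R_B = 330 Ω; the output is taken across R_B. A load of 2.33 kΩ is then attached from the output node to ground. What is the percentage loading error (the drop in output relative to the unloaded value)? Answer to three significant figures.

Unloaded V = 7.04 × 330/772300 = 0.0030080 V.
Loaded: R_B‖R_L = 289.1 Ω, giving V = 7.04 × 289.1/772300 = 0.0026350 V.
Drop = (0.0030080 − 0.0026350) / 0.0030080 = 12.4 %.

12.4 %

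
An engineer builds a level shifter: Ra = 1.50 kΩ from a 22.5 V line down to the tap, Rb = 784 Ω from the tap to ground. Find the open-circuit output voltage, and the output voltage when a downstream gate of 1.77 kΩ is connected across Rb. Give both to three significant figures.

Open-circuit: V = 22.5 × 784/(1500 + 784) = 7.72 V.
With the load, Rb becomes Rb‖R_L = 543.3 Ω, so V = 22.5 × 543.3/2043 = 5.98 V.

Unloaded: 7.72 V; loaded: 5.98 V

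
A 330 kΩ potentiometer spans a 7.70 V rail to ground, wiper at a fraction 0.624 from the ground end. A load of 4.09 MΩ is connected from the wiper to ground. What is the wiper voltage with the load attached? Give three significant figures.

The wiper splits the pot into (1−α)R = 124.1 kΩ above and αR = 205.9 kΩ below.
Lower section ‖ load = 196.0 kΩ.
V_wiper = 7.70 × 196.0/(124.1 + 196.0) = 4.72 V.

V ≈ 4.72 V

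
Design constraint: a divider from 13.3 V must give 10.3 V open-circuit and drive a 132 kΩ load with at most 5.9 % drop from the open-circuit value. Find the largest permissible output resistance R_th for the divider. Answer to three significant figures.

R_th ≤ 8.28 kΩ

Loading drop = R_th/(R_th + R_L) ≤ 0.0590, so R_th ≤ R_L · ε/(1−ε) = 132 kΩ × 0.0590/0.9410 = 8.28 kΩ.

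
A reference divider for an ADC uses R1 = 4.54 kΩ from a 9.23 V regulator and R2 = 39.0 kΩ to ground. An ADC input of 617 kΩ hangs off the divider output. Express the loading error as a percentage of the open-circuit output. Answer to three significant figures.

The divider's output (Thévenin) resistance is R1‖R2 = 4.067 kΩ.
Fractional drop under load = R_th/(R_th + R_L) = 4.067 / (4.067 + 617) = 0.006548.
So the output falls by 0.655 %.

0.655 %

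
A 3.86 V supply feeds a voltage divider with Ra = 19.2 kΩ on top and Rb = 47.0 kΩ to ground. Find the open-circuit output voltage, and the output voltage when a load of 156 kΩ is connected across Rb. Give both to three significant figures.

Unloaded: 2.74 V; loaded: 2.52 V

Open-circuit: V = 3.86 × 47.0/(19.2 + 47.0) = 2.74 V.
With the load, Rb becomes Rb‖R_L = 36.12 kΩ, so V = 3.86 × 36.12/55.32 = 2.52 V.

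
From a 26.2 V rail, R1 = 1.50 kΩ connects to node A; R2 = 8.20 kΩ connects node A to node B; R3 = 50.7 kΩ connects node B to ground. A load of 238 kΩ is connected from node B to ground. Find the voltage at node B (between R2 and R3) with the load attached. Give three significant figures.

At node B, R3 is in parallel with the load: R3‖R_L = 41.80 kΩ.
Below node A the resistance is R2 + (R3‖R_L) = 50.00 kΩ, so V_A = 26.2 × 50.00/51.50 = 25.44 V.
Then V_B = V_A × (R3‖R_L)/(R2 + R3‖R_L) = 25.44 × 41.80/50.00 = 21.3 V.

V ≈ 21.3 V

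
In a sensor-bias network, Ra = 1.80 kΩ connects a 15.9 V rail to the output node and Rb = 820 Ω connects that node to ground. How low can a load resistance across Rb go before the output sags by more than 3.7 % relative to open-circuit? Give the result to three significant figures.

R_L(min) ≈ 14.7 kΩ

Output resistance R_th = Ra‖Rb = (1800 × 820)/2620 = 563.4 Ω.
The fractional drop is R_th/(R_th + R_L); requiring this ≤ 0.0370 gives R_L ≥ R_th(1/0.0370 − 1) = 563.4 × 26.03 = 14.7 kΩ.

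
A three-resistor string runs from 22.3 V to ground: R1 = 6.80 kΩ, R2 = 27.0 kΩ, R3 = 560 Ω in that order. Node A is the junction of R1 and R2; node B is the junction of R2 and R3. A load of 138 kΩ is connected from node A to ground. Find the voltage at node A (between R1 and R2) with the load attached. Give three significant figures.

Below node A the series string R2+R3 = 27560 Ω sits in parallel with the 138000 Ω load: 22970 Ω.
V_A = 22.3 × 22970/(6800 + 22970) = 17.2 V.

V ≈ 17.2 V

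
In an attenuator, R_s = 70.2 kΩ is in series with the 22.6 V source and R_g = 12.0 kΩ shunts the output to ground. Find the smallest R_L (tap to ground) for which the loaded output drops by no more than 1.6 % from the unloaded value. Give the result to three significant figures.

Output resistance R_th = R_s‖R_g = (70.2 × 12.0)/82.20 = 10.25 kΩ.
The fractional drop is R_th/(R_th + R_L); requiring this ≤ 0.0160 gives R_L ≥ R_th(1/0.0160 − 1) = 10.25 × 61.50 = 630 kΩ.

R_L(min) ≈ 630 kΩ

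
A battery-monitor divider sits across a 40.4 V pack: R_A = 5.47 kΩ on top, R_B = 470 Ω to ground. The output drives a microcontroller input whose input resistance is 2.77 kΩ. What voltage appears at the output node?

V_out ≈ 2.76 V

The load sits in parallel with R_B: R_B‖R_L = (470 × 2770) / (470 + 2770) = 401.8 Ω.
V_out = 40.4 × 401.8 / (5470 + 401.8) = 40.4 × 401.8/5872 = 2.76 V.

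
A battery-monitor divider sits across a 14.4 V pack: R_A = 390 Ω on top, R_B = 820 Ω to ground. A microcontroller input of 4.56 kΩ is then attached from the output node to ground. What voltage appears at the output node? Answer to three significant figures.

V_out ≈ 9.22 V

The load sits in parallel with R_B: R_B‖R_L = (820 × 4560) / (820 + 4560) = 695.0 Ω.
V_out = 14.4 × 695.0 / (390 + 695.0) = 14.4 × 695.0/1085 = 9.22 V.
(Unloaded it would have been 9.76 V.)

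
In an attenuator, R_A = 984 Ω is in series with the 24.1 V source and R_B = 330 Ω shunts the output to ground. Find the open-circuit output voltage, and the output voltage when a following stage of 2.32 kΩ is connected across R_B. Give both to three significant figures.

Open-circuit: V = 24.1 × 330/(984 + 330) = 6.05 V.
With the load, R_B becomes R_B‖R_L = 288.9 Ω, so V = 24.1 × 288.9/1273 = 5.47 V.

Unloaded: 6.05 V; loaded: 5.47 V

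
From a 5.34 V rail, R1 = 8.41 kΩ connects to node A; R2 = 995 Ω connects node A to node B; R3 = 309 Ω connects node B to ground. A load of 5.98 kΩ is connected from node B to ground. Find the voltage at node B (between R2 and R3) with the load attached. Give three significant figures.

At node B, R3 is in parallel with the load: R3‖R_L = 293.8 Ω.
Below node A the resistance is R2 + (R3‖R_L) = 1289 Ω, so V_A = 5.34 × 1289/9699 = 0.7096 V.
Then V_B = V_A × (R3‖R_L)/(R2 + R3‖R_L) = 0.7096 × 293.8/1289 = 0.162 V.

V ≈ 0.162 V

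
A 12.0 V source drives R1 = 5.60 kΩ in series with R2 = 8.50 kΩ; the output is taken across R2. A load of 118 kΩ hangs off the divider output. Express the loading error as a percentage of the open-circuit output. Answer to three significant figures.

The divider's output (Thévenin) resistance is R1‖R2 = 3.376 kΩ.
Fractional drop under load = R_th/(R_th + R_L) = 3.376 / (3.376 + 118) = 0.02781.
So the output falls by 2.78 %.

2.78 %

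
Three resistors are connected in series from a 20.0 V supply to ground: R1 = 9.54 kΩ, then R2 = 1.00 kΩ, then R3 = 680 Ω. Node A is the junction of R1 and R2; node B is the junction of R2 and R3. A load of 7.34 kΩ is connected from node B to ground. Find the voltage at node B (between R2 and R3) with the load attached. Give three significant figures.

V ≈ 1.12 V

At node B, R3 is in parallel with the load: R3‖R_L = 622.3 Ω.
Below node A the resistance is R2 + (R3‖R_L) = 1622 Ω, so V_A = 20.0 × 1622/11160 = 2.907 V.
Then V_B = V_A × (R3‖R_L)/(R2 + R3‖R_L) = 2.907 × 622.3/1622 = 1.12 V.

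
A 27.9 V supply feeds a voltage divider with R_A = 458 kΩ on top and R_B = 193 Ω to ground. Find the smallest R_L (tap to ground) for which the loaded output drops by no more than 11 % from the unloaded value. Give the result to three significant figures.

Output resistance R_th = R_A‖R_B = (458000 × 193)/458200 = 192.9 Ω.
The fractional drop is R_th/(R_th + R_L); requiring this ≤ 0.110 gives R_L ≥ R_th(1/0.110 − 1) = 192.9 × 8.091 = 1.56 kΩ.

R_L(min) ≈ 1.56 kΩ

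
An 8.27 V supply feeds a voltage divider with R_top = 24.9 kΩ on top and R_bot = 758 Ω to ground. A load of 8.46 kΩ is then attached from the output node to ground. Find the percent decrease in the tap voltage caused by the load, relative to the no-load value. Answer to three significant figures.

8.00 %

The divider's output (Thévenin) resistance is R_top‖R_bot = 735.6 Ω.
Fractional drop under load = R_th/(R_th + R_L) = 735.6 / (735.6 + 8460) = 0.08000.
So the output falls by 8.00 %.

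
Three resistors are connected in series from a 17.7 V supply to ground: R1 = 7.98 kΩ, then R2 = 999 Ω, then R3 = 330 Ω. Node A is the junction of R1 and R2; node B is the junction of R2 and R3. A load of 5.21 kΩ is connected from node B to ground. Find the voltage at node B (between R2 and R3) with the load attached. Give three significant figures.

At node B, R3 is in parallel with the load: R3‖R_L = 310.3 Ω.
Below node A the resistance is R2 + (R3‖R_L) = 1309 Ω, so V_A = 17.7 × 1309/9289 = 2.495 V.
Then V_B = V_A × (R3‖R_L)/(R2 + R3‖R_L) = 2.495 × 310.3/1309 = 0.591 V.

V ≈ 0.591 V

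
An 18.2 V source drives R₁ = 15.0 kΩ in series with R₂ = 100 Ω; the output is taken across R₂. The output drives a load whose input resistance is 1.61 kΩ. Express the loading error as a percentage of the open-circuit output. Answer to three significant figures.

The divider's output (Thévenin) resistance is R₁‖R₂ = 99.34 Ω.
Fractional drop under load = R_th/(R_th + R_L) = 99.34 / (99.34 + 1610) = 0.05811.
So the output falls by 5.81 %.

5.81 %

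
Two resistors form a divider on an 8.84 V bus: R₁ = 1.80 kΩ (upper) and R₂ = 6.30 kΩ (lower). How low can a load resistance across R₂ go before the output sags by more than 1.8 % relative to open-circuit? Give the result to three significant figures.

R_L(min) ≈ 76.4 kΩ

Output resistance R_th = R₁‖R₂ = (1.80 × 6.30)/8.100 = 1.400 kΩ.
The fractional drop is R_th/(R_th + R_L); requiring this ≤ 0.0180 gives R_L ≥ R_th(1/0.0180 − 1) = 1.400 × 54.56 = 76.4 kΩ.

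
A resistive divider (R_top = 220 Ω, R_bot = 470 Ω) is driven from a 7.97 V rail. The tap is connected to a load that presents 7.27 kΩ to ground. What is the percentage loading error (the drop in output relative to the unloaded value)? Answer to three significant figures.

The divider's output (Thévenin) resistance is R_top‖R_bot = 149.9 Ω.
Fractional drop under load = R_th/(R_th + R_L) = 149.9 / (149.9 + 7270) = 0.02020.
So the output falls by 2.02 %.

2.02 %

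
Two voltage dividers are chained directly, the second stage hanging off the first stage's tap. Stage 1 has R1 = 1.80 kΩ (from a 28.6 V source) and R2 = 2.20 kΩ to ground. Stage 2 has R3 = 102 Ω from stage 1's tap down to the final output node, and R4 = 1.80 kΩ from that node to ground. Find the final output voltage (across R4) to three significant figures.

Stage 2 presents R3+R4 = 1902 Ω as a load on stage 1's tap.
Stage 1's lower leg becomes R2‖(R3+R4) = 1020 Ω, so V_mid = 28.6 × 1020/2820 = 10.35 V.
Stage 2 is itself unloaded: V_out = V_mid × R4/(R3+R4) = 10.35 × 1800/1902 = 9.79 V.

V_out ≈ 9.79 V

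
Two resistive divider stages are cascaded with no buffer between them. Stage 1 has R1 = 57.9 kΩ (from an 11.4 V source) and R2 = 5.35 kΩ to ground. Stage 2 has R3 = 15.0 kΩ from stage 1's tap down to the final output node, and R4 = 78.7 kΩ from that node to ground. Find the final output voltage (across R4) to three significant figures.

V_out ≈ 0.770 V

Stage 2 presents R3+R4 = 93.70 kΩ as a load on stage 1's tap.
Stage 1's lower leg becomes R2‖(R3+R4) = 5.061 kΩ, so V_mid = 11.4 × 5.061/62.96 = 0.9164 V.
Stage 2 is itself unloaded: V_out = V_mid × R4/(R3+R4) = 0.9164 × 78.7/93.70 = 0.770 V.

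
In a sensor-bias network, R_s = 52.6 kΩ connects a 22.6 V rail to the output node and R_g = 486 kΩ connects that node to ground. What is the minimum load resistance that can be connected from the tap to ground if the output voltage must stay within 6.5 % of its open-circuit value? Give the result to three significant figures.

R_L(min) ≈ 683 kΩ

Output resistance R_th = R_s‖R_g = (52.6 × 486)/538.6 = 47.46 kΩ.
The fractional drop is R_th/(R_th + R_L); requiring this ≤ 0.0650 gives R_L ≥ R_th(1/0.0650 − 1) = 47.46 × 14.38 = 683 kΩ.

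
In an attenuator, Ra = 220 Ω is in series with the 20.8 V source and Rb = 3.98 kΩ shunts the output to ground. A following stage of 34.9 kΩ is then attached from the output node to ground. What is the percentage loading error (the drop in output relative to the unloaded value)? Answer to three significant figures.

0.594 %

The divider's output (Thévenin) resistance is Ra‖Rb = 208.5 Ω.
Fractional drop under load = R_th/(R_th + R_L) = 208.5 / (208.5 + 34900) = 0.005938.
So the output falls by 0.594 %.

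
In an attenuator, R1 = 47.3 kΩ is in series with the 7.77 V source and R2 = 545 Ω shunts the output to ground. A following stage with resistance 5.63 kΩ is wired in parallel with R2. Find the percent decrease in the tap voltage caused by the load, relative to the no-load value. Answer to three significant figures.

The divider's output (Thévenin) resistance is R1‖R2 = 538.8 Ω.
Fractional drop under load = R_th/(R_th + R_L) = 538.8 / (538.8 + 5630) = 0.08734.
So the output falls by 8.73 %.

8.73 %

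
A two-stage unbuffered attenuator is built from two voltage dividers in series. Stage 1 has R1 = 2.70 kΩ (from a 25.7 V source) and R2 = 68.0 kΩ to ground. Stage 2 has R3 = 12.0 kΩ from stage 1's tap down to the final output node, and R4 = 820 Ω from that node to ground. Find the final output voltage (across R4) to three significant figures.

Stage 2 presents R3+R4 = 12820 Ω as a load on stage 1's tap.
Stage 1's lower leg becomes R2‖(R3+R4) = 10790 Ω, so V_mid = 25.7 × 10790/13490 = 20.55 V.
Stage 2 is itself unloaded: V_out = V_mid × R4/(R3+R4) = 20.55 × 820/12820 = 1.31 V.

V_out ≈ 1.31 V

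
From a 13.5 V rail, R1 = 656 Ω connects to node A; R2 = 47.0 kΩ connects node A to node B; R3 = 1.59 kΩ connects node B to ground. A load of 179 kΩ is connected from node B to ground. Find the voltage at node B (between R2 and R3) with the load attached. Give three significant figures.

V ≈ 0.432 V

At node B, R3 is in parallel with the load: R3‖R_L = 1576 Ω.
Below node A the resistance is R2 + (R3‖R_L) = 48580 Ω, so V_A = 13.5 × 48580/49230 = 13.32 V.
Then V_B = V_A × (R3‖R_L)/(R2 + R3‖R_L) = 13.32 × 1576/48580 = 0.432 V.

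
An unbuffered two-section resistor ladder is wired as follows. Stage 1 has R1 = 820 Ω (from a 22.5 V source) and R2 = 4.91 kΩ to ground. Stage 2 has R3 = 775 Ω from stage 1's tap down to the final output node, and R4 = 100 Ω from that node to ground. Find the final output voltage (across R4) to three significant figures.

V_out ≈ 1.22 V

Stage 2 presents R3+R4 = 875.0 Ω as a load on stage 1's tap.
Stage 1's lower leg becomes R2‖(R3+R4) = 742.7 Ω, so V_mid = 22.5 × 742.7/1563 = 10.69 V.
Stage 2 is itself unloaded: V_out = V_mid × R4/(R3+R4) = 10.69 × 100/875.0 = 1.22 V.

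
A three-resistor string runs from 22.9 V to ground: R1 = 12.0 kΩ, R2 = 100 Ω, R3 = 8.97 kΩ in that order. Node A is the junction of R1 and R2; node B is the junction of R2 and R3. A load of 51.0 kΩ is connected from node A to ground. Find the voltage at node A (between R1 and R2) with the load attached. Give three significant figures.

V ≈ 8.95 V

Below node A the series string R2+R3 = 9070 Ω sits in parallel with the 51000 Ω load: 7701 Ω.
V_A = 22.9 × 7701/(12000 + 7701) = 8.95 V.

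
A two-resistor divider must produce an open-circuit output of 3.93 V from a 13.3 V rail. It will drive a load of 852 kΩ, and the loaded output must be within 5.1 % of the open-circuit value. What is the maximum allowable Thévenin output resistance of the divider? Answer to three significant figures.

Loading drop = R_th/(R_th + R_L) ≤ 0.0510, so R_th ≤ R_L · ε/(1−ε) = 852 kΩ × 0.0510/0.9490 = 45.8 kΩ.
(Any R1, R2 with R2/(R1+R2) = 0.295 and R1‖R2 ≤ 45.8 kΩ will meet the spec.)

R_th ≤ 45.8 kΩ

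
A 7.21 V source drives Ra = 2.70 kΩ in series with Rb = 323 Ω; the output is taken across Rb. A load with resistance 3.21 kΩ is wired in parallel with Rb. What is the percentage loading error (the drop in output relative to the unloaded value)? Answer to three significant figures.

The divider's output (Thévenin) resistance is Ra‖Rb = 288.5 Ω.
Fractional drop under load = R_th/(R_th + R_L) = 288.5 / (288.5 + 3210) = 0.08246.
So the output falls by 8.25 %.

8.25 %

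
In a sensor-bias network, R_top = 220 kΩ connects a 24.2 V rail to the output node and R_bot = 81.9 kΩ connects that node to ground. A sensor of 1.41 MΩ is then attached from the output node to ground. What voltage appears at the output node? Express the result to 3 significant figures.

V_out ≈ 6.30 V

The load sits in parallel with R_bot: R_bot‖R_L = (81.9 × 1410) / (81.9 + 1410) = 77.40 kΩ.
V_out = 24.2 × 77.40 / (220 + 77.40) = 24.2 × 77.40/297.4 = 6.30 V.
(Unloaded it would have been 6.57 V.)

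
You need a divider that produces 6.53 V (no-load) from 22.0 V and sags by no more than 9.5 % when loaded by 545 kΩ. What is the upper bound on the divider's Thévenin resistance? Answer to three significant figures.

Loading drop = R_th/(R_th + R_L) ≤ 0.0950, so R_th ≤ R_L · ε/(1−ε) = 545 kΩ × 0.0950/0.9050 = 57.2 kΩ.

R_th ≤ 57.2 kΩ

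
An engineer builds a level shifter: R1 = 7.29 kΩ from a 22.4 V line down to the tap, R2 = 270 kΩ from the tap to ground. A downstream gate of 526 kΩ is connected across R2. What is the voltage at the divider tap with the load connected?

The load sits in parallel with R2: R2‖R_L = (270 × 526) / (270 + 526) = 178.4 kΩ.
V_out = 22.4 × 178.4 / (7.29 + 178.4) = 22.4 × 178.4/185.7 = 21.5 V.

V_out ≈ 21.5 V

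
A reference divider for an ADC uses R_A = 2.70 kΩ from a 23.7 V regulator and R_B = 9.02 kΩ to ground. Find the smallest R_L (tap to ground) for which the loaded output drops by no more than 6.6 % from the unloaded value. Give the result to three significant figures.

R_L(min) ≈ 29.4 kΩ

Output resistance R_th = R_A‖R_B = (2.70 × 9.02)/11.72 = 2.078 kΩ.
The fractional drop is R_th/(R_th + R_L); requiring this ≤ 0.0660 gives R_L ≥ R_th(1/0.0660 − 1) = 2.078 × 14.15 = 29.4 kΩ.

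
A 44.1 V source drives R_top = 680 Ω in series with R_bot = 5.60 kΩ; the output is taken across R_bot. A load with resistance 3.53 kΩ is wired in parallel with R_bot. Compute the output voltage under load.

The load sits in parallel with R_bot: R_bot‖R_L = (5600 × 3530) / (5600 + 3530) = 2165 Ω.
V_out = 44.1 × 2165 / (680 + 2165) = 44.1 × 2165/2845 = 33.6 V.
(Unloaded it would have been 39.3 V.)

V_out ≈ 33.6 V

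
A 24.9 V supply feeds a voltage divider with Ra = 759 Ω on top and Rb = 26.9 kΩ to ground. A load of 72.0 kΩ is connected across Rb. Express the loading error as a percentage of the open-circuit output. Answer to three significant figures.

1.01 %

The divider's output (Thévenin) resistance is Ra‖Rb = 738.2 Ω.
Fractional drop under load = R_th/(R_th + R_L) = 738.2 / (738.2 + 72000) = 0.01015.
So the output falls by 1.01 %.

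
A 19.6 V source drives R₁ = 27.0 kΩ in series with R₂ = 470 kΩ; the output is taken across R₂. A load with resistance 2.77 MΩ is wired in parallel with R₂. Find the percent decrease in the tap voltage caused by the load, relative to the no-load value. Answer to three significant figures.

The divider's output (Thévenin) resistance is R₁‖R₂ = 25.53 kΩ.
Fractional drop under load = R_th/(R_th + R_L) = 25.53 / (25.53 + 2770) = 0.009134.
So the output falls by 0.913 %.

0.913 %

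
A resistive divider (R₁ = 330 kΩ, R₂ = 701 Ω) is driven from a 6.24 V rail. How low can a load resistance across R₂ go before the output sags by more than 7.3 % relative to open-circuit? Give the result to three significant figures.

Output resistance R_th = R₁‖R₂ = (330000 × 701)/330700 = 699.5 Ω.
The fractional drop is R_th/(R_th + R_L); requiring this ≤ 0.0730 gives R_L ≥ R_th(1/0.0730 − 1) = 699.5 × 12.70 = 8.88 kΩ.

R_L(min) ≈ 8.88 kΩ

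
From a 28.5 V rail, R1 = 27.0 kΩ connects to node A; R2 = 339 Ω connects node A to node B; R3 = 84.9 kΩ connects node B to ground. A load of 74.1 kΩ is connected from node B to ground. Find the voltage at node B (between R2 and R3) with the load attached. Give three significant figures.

V ≈ 16.9 V

At node B, R3 is in parallel with the load: R3‖R_L = 39570 Ω.
Below node A the resistance is R2 + (R3‖R_L) = 39910 Ω, so V_A = 28.5 × 39910/66910 = 17.00 V.
Then V_B = V_A × (R3‖R_L)/(R2 + R3‖R_L) = 17.00 × 39570/39910 = 16.9 V.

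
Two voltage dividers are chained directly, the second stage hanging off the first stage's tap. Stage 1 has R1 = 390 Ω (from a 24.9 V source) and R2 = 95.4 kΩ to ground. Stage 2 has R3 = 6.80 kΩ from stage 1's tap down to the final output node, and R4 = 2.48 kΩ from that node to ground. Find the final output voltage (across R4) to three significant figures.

V_out ≈ 6.36 V

Stage 2 presents R3+R4 = 9280 Ω as a load on stage 1's tap.
Stage 1's lower leg becomes R2‖(R3+R4) = 8457 Ω, so V_mid = 24.9 × 8457/8847 = 23.80 V.
Stage 2 is itself unloaded: V_out = V_mid × R4/(R3+R4) = 23.80 × 2480/9280 = 6.36 V.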